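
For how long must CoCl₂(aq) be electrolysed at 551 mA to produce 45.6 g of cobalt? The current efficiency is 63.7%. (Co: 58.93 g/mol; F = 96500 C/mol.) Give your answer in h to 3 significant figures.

118 h

n(Co) = 45.6 / 58.93 = 0.7738 mol
Co²⁺ + 2e⁻ → Co, so n(e⁻) = 2 × 0.7738 = 1.548 mol
Q = 1.548 × 96500 / 0.637 = 2.345×10^5 C
t = Q / I = 2.345×10^5 / 0.551 = 4.256×10^5 s = 118 h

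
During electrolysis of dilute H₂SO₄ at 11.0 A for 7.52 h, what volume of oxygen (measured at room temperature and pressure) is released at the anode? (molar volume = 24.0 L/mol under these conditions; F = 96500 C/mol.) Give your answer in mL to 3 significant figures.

18500 mL

Charge passed = 11.0 × 27072 = 2.978×10^5 C
n(e⁻) = Q/F = 2.978×10^5/96500 = 3.086 mol
2H₂O → O₂ + 4H⁺ + 4e⁻, so n(O₂) = 3.086 / 4 = 0.7715 mol
V = 0.7715 × 24.0 = 18.52 L
= 18500 mL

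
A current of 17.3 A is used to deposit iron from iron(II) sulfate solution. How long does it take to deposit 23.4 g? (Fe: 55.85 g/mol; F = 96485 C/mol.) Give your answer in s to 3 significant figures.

n(Fe) = 23.4 / 55.85 = 0.4190 mol
Fe²⁺ + 2e⁻ → Fe, so n(e⁻) = 2 × 0.4190 = 0.8380 mol
Q = 0.8380 × 96485 = 80850 C
t = Q / I = 80850 / 17.3 = 4673 s

4670 s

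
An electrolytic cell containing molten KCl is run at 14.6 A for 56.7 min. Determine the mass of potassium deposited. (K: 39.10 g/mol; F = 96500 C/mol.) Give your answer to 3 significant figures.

Q = 14.6 A × 3402 s = 49670 C
Moles of electrons = 49670 / 96500 = 0.5147 mol
K⁺ + e⁻ → K, so n(K) = 0.5147 mol
m = 0.5147 × 39.10 = 20.1 g

20.1 g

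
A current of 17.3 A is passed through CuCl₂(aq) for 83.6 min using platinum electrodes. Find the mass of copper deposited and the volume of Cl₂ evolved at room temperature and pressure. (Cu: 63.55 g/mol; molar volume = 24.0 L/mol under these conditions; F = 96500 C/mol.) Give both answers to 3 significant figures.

Q = 17.3 × 5016 = 86780 C; n(e⁻) = 86780 / 96500 = 0.8993 mol
Cathode: Cu²⁺ + 2e⁻ → Cu → n(Cu) = 0.8993/2 = 0.4497 mol → 28.6 g
Anode: 2Cl⁻ → Cl₂ + 2e⁻ → n(Cl₂) = 0.8993/2 = 0.4497 mol → 10.8 L

28.6 g Cu; 10.8 L Cl₂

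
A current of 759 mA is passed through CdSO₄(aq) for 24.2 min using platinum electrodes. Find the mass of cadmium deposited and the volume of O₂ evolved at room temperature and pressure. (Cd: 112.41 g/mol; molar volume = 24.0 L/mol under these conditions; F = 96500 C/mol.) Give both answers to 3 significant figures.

0.642 g Cd; 0.0685 L O₂

Q = 0.759 × 1452 = 1102 C; n(e⁻) = 1102 / 96500 = 0.01142 mol
Cathode: Cd²⁺ + 2e⁻ → Cd → n(Cd) = 0.01142/2 = 0.005710 mol → 0.642 g
Anode: 2H₂O → O₂ + 4H⁺ + 4e⁻ → n(O₂) = 0.01142/4 = 0.002855 mol → 0.0685 L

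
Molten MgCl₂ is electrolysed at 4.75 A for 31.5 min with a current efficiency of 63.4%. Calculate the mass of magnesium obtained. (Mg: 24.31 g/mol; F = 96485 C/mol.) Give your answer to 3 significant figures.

Q = 4.75 × 1890 = 8978 C
n(e⁻) = 8978 / 96485 = 0.09305 mol
Mg²⁺ + 2e⁻ → Mg, so theoretical m(Mg) = 0.04653 × 24.31 = 1.131 g
Actual mass = 63.4% × 1.131 = 0.717 g

0.717 g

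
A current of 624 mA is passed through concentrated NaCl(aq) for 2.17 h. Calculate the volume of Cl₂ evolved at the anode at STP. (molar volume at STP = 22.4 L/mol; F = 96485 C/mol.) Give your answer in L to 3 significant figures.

Q = It = 0.624 × 7812 = 4875 C
n(e⁻) = 4875 / 96485 = 0.05053 mol
2Cl⁻ → Cl₂ + 2e⁻, so n(Cl₂) = 0.05053 / 2 = 0.02527 mol
V = 0.02527 × 22.4 = 0.5660 L

0.566 L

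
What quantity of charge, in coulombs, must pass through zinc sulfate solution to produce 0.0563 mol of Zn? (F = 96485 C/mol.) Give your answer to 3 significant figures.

10900 C

Zn²⁺ + 2e⁻ → Zn, so n(e⁻) = 2 × 0.0563 = 0.1126 mol
Q = 0.1126 × 96485 = 10860 C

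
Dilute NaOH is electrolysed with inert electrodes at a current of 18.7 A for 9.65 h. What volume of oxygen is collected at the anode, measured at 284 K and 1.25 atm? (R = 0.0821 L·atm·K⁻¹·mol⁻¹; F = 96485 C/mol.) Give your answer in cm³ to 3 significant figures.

31400 cm³

Q = 18.7 A × 34740 s = 6.496×10^5 C
Moles of electrons = 6.496×10^5 / 96485 = 6.733 mol
2H₂O → O₂ + 4H⁺ + 4e⁻, so n(O₂) = 6.733 / 4 = 1.683 mol
V = nRT/P = 1.683 × 0.0821 × 284 / 1.25 = 31.39 L
= 31400 cm³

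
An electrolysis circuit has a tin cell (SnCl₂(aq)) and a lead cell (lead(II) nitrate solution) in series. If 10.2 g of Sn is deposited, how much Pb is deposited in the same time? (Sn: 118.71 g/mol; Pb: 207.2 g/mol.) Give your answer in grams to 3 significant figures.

n(Sn) = 10.2 / 118.71 = 0.08592 mol
Sn²⁺ + 2e⁻ → Sn, so n(e⁻) = 2 × 0.08592 = 0.1718 mol
The cells are in series, so the same charge (and hence the same n(e⁻) = 0.1718 mol) passes through both.
Pb²⁺ + 2e⁻ → Pb, so n(Pb) = 0.1718 / 2 = 0.08590 mol
m(Pb) = 0.08590 × 207.2 = 17.8 g

17.8 g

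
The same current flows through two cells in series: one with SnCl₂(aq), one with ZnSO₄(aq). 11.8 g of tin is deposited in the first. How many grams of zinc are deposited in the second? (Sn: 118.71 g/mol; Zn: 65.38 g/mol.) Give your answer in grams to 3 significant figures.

6.50 g

n(Sn) = 11.8 / 118.71 = 0.09940 mol
Sn²⁺ + 2e⁻ → Sn, so n(e⁻) = 2 × 0.09940 = 0.1988 mol
The cells are in series, so the same charge (and hence the same n(e⁻) = 0.1988 mol) passes through both.
Zn²⁺ + 2e⁻ → Zn, so n(Zn) = 0.1988 / 2 = 0.09940 mol
m(Zn) = 0.09940 × 65.38 = 6.50 g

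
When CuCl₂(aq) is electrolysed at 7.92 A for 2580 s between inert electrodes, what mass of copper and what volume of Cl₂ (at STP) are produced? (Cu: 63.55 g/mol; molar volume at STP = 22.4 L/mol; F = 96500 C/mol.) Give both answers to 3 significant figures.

Q = 7.92 × 2580 = 20430 C; n(e⁻) = 20430 / 96500 = 0.2117 mol
Cathode: Cu²⁺ + 2e⁻ → Cu → n(Cu) = 0.2117/2 = 0.1059 mol → 6.73 g
Anode: 2Cl⁻ → Cl₂ + 2e⁻ → n(Cl₂) = 0.2117/2 = 0.1059 mol → 2.37 L

6.73 g Cu; 2.37 L Cl₂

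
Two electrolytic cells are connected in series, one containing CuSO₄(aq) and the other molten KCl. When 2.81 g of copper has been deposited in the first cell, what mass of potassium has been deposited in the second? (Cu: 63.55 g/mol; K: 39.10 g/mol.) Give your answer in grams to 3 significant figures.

n(Cu) = 2.81 / 63.55 = 0.04422 mol
Cu²⁺ + 2e⁻ → Cu, so n(e⁻) = 2 × 0.04422 = 0.08844 mol
In series, the same 0.08844 mol of electrons flows through the second cell.
K⁺ + e⁻ → K, so n(K) = 0.08844 mol
m(K) = 0.08844 × 39.10 = 3.46 g

3.46 g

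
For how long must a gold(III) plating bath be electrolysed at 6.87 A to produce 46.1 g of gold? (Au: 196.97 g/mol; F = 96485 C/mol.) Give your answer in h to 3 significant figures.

n(Au) = 46.1 / 196.97 = 0.2340 mol
Au³⁺ + 3e⁻ → Au, so n(e⁻) = 3 × 0.2340 = 0.7020 mol
Q = 0.7020 × 96485 = 67730 C
t = Q / I = 67730 / 6.87 = 9859 s = 2.74 h

2.74 h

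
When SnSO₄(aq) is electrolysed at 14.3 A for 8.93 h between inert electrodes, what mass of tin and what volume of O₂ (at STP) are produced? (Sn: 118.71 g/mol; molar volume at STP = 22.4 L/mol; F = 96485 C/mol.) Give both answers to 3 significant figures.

283 g Sn; 26.7 L O₂

Q = 14.3 × 32148 = 4.597×10^5 C; n(e⁻) = 4.597×10^5 / 96485 = 4.764 mol
Cathode: Sn²⁺ + 2e⁻ → Sn → n(Sn) = 4.764/2 = 2.382 mol → 283 g
Anode: 2H₂O → O₂ + 4H⁺ + 4e⁻ → n(O₂) = 4.764/4 = 1.191 mol → 26.7 L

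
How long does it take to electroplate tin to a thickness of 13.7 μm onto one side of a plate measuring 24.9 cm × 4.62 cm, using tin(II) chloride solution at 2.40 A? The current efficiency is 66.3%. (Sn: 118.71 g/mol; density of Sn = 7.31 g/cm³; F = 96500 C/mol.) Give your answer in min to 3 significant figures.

Plated area = 24.9 × 4.62 = 115.0 cm²
Volume = 115.0 × 13.7×10⁻⁴ cm = 0.1576 cm³
m(Sn) = 0.1576 × 7.31 = 1.152 g
n(Sn) = 1.152 / 118.71 = 0.009704 mol; n(e⁻) = 2 × 0.009704 = 0.01941 mol
Q = 0.01941 × 96500 / 0.663 = 2825 C
t = 2825 / 2.40 = 1177 s = 19.6 min

19.6 min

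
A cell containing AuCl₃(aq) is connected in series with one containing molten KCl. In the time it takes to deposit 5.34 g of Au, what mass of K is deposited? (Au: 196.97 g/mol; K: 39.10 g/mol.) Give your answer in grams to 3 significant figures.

n(Au) = 5.34 / 196.97 = 0.02711 mol
Au³⁺ + 3e⁻ → Au, so n(e⁻) = 3 × 0.02711 = 0.08133 mol
Since the cells are in series, n(e⁻) in the K cell is also 0.08133 mol.
K⁺ + e⁻ → K, so n(K) = 0.08133 mol
m(K) = 0.08133 × 39.10 = 3.18 g

3.18 g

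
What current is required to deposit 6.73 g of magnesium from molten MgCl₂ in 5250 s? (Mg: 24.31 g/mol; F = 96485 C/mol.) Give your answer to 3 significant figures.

10.2 A

n(Mg) = 6.73 / 24.31 = 0.2768 mol
Mg²⁺ + 2e⁻ → Mg, so n(e⁻) = 2 × 0.2768 = 0.5536 mol
Q = 0.5536 × 96485 = 53410 C
I = Q / t = 53410 / 5250 s = 10.2 A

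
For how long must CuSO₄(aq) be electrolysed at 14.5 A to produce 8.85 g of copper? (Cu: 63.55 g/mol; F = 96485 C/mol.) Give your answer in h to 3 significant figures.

n(Cu) = 8.85 / 63.55 = 0.1393 mol
Cu²⁺ + 2e⁻ → Cu, so n(e⁻) = 2 × 0.1393 = 0.2786 mol
Q = 0.2786 × 96485 = 26880 C
t = Q / I = 26880 / 14.5 = 1854 s = 0.515 h

0.515 h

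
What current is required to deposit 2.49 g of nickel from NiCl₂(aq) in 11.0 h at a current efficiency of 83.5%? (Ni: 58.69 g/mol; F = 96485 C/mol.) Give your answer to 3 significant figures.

0.248 A

n(Ni) = 2.49 / 58.69 = 0.04243 mol
Ni²⁺ + 2e⁻ → Ni, so n(e⁻) = 2 × 0.04243 = 0.08486 mol
Q = 0.08486 × 96485 / 0.835 = 9806 C
I = Q / t = 9806 / 39600 s = 0.248 A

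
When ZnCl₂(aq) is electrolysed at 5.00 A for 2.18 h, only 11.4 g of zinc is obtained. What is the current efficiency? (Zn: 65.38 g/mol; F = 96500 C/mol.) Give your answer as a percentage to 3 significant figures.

85.8%

Q = 5.00 × 7848 = 39240 C
n(e⁻) = 39240 / 96500 = 0.4066 mol
Zn²⁺ + 2e⁻ → Zn, so theoretical n(Zn) = 0.2033 mol → 13.29 g
Efficiency = 11.4 / 13.29 = 0.8578 = 85.8%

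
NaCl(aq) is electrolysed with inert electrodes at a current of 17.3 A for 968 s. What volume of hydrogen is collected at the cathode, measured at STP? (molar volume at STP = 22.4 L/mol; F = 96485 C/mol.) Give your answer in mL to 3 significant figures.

1940 mL

Charge passed = 17.3 × 968 = 16750 C
n(e⁻) = 16750 / 96485 = 0.1736 mol
2H⁺ + 2e⁻ → H₂, so n(H₂) = 0.1736 / 2 = 0.08680 mol
V = 0.08680 × 22.4 = 1.944 L
= 1940 mL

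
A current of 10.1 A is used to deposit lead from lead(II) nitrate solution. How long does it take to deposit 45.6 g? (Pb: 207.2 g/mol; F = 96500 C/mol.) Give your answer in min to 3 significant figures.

n(Pb) = 45.6 / 207.2 = 0.2201 mol
Pb²⁺ + 2e⁻ → Pb, so n(e⁻) = 2 × 0.2201 = 0.4402 mol
Q = 0.4402 × 96500 = 42480 C
t = Q / I = 42480 / 10.1 = 4206 s = 70.1 min

70.1 min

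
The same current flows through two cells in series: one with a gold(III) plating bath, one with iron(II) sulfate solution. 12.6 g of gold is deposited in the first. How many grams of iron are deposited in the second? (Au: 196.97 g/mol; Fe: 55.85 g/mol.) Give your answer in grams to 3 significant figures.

n(Au) = 12.6 / 196.97 = 0.06397 mol
Au³⁺ + 3e⁻ → Au, so n(e⁻) = 3 × 0.06397 = 0.1919 mol
In series, the same 0.1919 mol of electrons flows through the second cell.
Fe²⁺ + 2e⁻ → Fe, so n(Fe) = 0.1919 / 2 = 0.09595 mol
m(Fe) = 0.09595 × 55.85 = 5.36 g

5.36 g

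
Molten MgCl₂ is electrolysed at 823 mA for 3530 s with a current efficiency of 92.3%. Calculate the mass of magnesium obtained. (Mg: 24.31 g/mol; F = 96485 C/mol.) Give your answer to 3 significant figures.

Q = 0.823 × 3530 = 2905 C
n(e⁻) = 2905 / 96485 = 0.03011 mol
Mg²⁺ + 2e⁻ → Mg, so theoretical m(Mg) = 0.01506 × 24.31 = 0.3661 g
Actual mass = 92.3% × 0.3661 = 0.338 g

0.338 g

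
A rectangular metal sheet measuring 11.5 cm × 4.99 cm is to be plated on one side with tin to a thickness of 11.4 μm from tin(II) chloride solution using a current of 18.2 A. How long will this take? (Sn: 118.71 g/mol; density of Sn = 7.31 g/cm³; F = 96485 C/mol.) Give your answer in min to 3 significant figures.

Plated area = 11.5 × 4.99 = 57.39 cm²
Volume = 57.39 × 11.4×10⁻⁴ cm = 0.06542 cm³
m(Sn) = 0.06542 × 7.31 = 0.4782 g
n(Sn) = 0.4782 / 118.71 = 0.004028 mol; n(e⁻) = 2 × 0.004028 = 0.008056 mol
Q = 0.008056 × 96485 = 777.3 C
t = 777.3 / 18.2 = 42.71 s = 0.712 min

0.712 min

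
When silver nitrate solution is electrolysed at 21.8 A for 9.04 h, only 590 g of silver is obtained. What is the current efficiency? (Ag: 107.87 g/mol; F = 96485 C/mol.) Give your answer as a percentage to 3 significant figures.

74.4%

Q = 21.8 × 32544 = 7.095×10^5 C
n(e⁻) = 7.095×10^5 / 96485 = 7.353 mol
Ag⁺ + e⁻ → Ag, so theoretical n(Ag) = 7.353 mol → 793.2 g
Efficiency = 590 / 793.2 = 0.7438 = 74.4%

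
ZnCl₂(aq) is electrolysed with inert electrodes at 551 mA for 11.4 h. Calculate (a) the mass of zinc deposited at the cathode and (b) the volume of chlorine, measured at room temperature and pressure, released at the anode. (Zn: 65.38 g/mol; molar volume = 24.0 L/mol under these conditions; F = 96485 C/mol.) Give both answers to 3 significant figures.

7.66 g Zn; 2.81 L Cl₂

Q = 0.551 × 41040 = 22610 C; n(e⁻) = 22610 / 96485 = 0.2343 mol
Cathode: Zn²⁺ + 2e⁻ → Zn → n(Zn) = 0.2343/2 = 0.1172 mol → 7.66 g
Anode: 2Cl⁻ → Cl₂ + 2e⁻ → n(Cl₂) = 0.2343/2 = 0.1172 mol → 2.81 L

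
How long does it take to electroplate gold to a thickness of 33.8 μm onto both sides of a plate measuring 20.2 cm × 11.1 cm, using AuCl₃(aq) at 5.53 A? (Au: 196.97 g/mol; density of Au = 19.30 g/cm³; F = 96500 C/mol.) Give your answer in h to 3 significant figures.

Plated area = 2 × 20.2 × 11.1 = 448.4 cm²
Volume = 448.4 × 33.8×10⁻⁴ cm = 1.516 cm³
m(Au) = 1.516 × 19.30 = 29.26 g
n(Au) = 29.26 / 196.97 = 0.1486 mol; n(e⁻) = 3 × 0.1486 = 0.4458 mol
Q = 0.4458 × 96500 = 43020 C
t = 43020 / 5.53 = 7779 s = 2.16 h

2.16 h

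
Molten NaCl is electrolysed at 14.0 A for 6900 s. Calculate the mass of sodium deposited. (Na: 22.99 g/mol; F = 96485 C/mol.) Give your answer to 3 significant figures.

Q = 14.0 A × 6900 s = 96600 C
Moles of electrons = 96600 / 96485 = 1.001 mol
Na⁺ + e⁻ → Na, so n(Na) = 1.001 mol
m = 1.001 × 22.99 = 23.0 g

23.0 g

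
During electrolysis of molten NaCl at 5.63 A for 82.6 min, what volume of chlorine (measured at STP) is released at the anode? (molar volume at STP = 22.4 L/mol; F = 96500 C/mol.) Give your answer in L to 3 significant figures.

3.24 L

Q = It = 5.63 × 4956 = 27900 C
n(e⁻) = 27900 / 96500 = 0.2891 mol
2Cl⁻ → Cl₂ + 2e⁻, so n(Cl₂) = 0.2891 / 2 = 0.1446 mol
V = 0.1446 × 22.4 = 3.239 L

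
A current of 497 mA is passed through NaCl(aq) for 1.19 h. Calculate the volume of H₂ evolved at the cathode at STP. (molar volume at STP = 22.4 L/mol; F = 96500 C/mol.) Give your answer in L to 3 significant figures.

Q = It = 0.497 × 4284 = 2129 C
n(e⁻) = Q/F = 2129/96500 = 0.02206 mol
2H⁺ + 2e⁻ → H₂, so n(H₂) = 0.02206 / 2 = 0.01103 mol
V = 0.01103 × 22.4 = 0.2471 L

0.247 L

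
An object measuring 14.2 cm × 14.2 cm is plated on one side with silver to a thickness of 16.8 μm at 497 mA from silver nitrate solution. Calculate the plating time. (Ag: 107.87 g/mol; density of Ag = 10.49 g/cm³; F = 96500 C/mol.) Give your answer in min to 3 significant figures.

Plated area = 14.2 × 14.2 = 201.6 cm²
Volume = 201.6 × 16.8×10⁻⁴ cm = 0.3387 cm³
m(Ag) = 0.3387 × 10.49 = 3.553 g
n(Ag) = 3.553 / 107.87 = 0.03294 mol; n(e⁻) = 0.03294 mol
Q = 0.03294 × 96500 = 3179 C
t = 3179 / 0.497 = 6396 s = 107 min

107 min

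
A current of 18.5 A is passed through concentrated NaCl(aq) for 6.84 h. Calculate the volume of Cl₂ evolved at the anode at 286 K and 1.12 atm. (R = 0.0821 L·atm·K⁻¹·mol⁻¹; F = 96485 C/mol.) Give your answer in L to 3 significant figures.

49.5 L

Charge passed = 18.5 × 24624 = 4.555×10^5 C
n(e⁻) = Q/F = 4.555×10^5/96485 = 4.721 mol
2Cl⁻ → Cl₂ + 2e⁻, so n(Cl₂) = 4.721 / 2 = 2.361 mol
V = nRT/P = 2.361 × 0.0821 × 286 / 1.12 = 49.50 L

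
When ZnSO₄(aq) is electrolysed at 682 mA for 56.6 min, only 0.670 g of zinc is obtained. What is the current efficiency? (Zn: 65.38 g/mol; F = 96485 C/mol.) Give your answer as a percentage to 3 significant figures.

85.4%

Q = 0.682 × 3396 = 2316 C
n(e⁻) = 2316 / 96485 = 0.02400 mol
Zn²⁺ + 2e⁻ → Zn, so theoretical n(Zn) = 0.01200 mol → 0.7846 g
Efficiency = 0.670 / 0.7846 = 0.8539 = 85.4%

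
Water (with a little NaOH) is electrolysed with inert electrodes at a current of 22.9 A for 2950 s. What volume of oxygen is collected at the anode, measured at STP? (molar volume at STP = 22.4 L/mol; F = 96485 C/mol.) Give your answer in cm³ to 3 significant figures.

Q = It = 22.9 × 2950 = 67560 C
n(e⁻) = Q/F = 67560/96485 = 0.7002 mol
2H₂O → O₂ + 4H⁺ + 4e⁻, so n(O₂) = 0.7002 / 4 = 0.1751 mol
V = 0.1751 × 22.4 = 3.922 L
= 3920 cm³

3920 cm³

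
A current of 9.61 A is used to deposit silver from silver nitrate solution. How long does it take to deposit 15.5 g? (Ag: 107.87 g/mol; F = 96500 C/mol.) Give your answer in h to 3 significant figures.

n(Ag) = 15.5 / 107.87 = 0.1437 mol
Ag⁺ + e⁻ → Ag, so n(e⁻) = 0.1437 mol
Q = 0.1437 × 96500 = 13870 C
t = Q / I = 13870 / 9.61 = 1443 s = 0.401 h

0.401 h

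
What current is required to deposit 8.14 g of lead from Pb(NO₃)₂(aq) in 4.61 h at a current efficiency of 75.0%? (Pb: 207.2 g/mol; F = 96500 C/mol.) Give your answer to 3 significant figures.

0.609 A

n(Pb) = 8.14 / 207.2 = 0.03929 mol
Pb²⁺ + 2e⁻ → Pb, so n(e⁻) = 2 × 0.03929 = 0.07858 mol
Q = 0.07858 × 96500 / 0.750 = 10110 C
I = Q / t = 10110 / 16596 s = 0.609 A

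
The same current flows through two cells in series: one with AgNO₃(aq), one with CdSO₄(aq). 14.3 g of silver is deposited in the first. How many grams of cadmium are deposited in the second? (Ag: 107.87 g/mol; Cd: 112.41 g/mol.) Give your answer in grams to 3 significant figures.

n(Ag) = 14.3 / 107.87 = 0.1326 mol
Ag⁺ + e⁻ → Ag, so n(e⁻) = 0.1326 mol
The cells are in series, so the same charge (and hence the same n(e⁻) = 0.1326 mol) passes through both.
Cd²⁺ + 2e⁻ → Cd, so n(Cd) = 0.1326 / 2 = 0.06630 mol
m(Cd) = 0.06630 × 112.41 = 7.45 g

7.45 g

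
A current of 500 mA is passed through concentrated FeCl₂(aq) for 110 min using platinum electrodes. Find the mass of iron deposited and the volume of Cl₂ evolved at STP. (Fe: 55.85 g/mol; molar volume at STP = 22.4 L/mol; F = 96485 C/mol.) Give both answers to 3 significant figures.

Q = 0.500 × 6600 = 3300 C; n(e⁻) = 3300 / 96485 = 0.03420 mol
Cathode: Fe²⁺ + 2e⁻ → Fe → n(Fe) = 0.03420/2 = 0.01710 mol → 0.955 g
Anode: 2Cl⁻ → Cl₂ + 2e⁻ → n(Cl₂) = 0.03420/2 = 0.01710 mol → 0.383 L

0.955 g Fe; 0.383 L Cl₂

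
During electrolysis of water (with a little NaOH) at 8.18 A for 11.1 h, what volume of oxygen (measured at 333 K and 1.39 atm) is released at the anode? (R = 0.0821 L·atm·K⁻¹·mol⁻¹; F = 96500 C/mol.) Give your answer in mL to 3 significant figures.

16700 mL

Q = 8.18 A × 39960 s = 3.269×10^5 C
n(e⁻) = Q/F = 3.269×10^5/96500 = 3.388 mol
2H₂O → O₂ + 4H⁺ + 4e⁻, so n(O₂) = 3.388 / 4 = 0.8470 mol
V = nRT/P = 0.8470 × 0.0821 × 333 / 1.39 = 16.66 L
= 16700 mL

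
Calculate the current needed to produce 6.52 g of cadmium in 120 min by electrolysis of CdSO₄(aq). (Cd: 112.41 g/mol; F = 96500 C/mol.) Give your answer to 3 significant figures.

n(Cd) = 6.52 / 112.41 = 0.05800 mol
Cd²⁺ + 2e⁻ → Cd, so n(e⁻) = 2 × 0.05800 = 0.1160 mol
Q = 0.1160 × 96500 = 11190 C
I = Q / t = 11190 / 7200 s = 1.55 A

1.55 A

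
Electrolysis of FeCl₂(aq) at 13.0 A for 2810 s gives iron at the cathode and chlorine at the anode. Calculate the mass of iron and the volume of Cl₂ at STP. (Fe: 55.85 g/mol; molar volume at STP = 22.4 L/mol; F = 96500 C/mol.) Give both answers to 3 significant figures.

10.6 g Fe; 4.24 L Cl₂

Q = 13.0 × 2810 = 36530 C; n(e⁻) = 36530 / 96500 = 0.3785 mol
Cathode: Fe²⁺ + 2e⁻ → Fe → n(Fe) = 0.3785/2 = 0.1893 mol → 10.6 g
Anode: 2Cl⁻ → Cl₂ + 2e⁻ → n(Cl₂) = 0.3785/2 = 0.1893 mol → 4.24 L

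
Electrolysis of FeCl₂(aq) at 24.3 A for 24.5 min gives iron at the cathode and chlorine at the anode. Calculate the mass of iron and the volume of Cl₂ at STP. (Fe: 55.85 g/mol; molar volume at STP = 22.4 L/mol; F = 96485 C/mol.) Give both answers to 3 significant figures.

Q = 24.3 × 1470 = 35720 C; n(e⁻) = 35720 / 96485 = 0.3702 mol
Cathode: Fe²⁺ + 2e⁻ → Fe → n(Fe) = 0.3702/2 = 0.1851 mol → 10.3 g
Anode: 2Cl⁻ → Cl₂ + 2e⁻ → n(Cl₂) = 0.3702/2 = 0.1851 mol → 4.15 L

10.3 g Fe; 4.15 L Cl₂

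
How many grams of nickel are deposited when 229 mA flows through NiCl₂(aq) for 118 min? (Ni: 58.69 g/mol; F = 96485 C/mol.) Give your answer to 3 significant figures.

0.493 g

Q = It = 0.229 × 7080 = 1621 C
n(e⁻) = 1621 / 96485 = 0.01680 mol
Ni²⁺ + 2e⁻ → Ni, so n(Ni) = 0.01680 / 2 = 0.008400 mol
m = 0.008400 × 58.69 = 0.493 g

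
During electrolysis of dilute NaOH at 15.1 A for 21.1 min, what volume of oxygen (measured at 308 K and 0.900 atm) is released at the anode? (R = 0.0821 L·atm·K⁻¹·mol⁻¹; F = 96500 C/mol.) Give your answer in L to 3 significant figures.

1.39 L

Q = It = 15.1 × 1266 = 19120 C
Moles of electrons = 19120 / 96500 = 0.1981 mol
2H₂O → O₂ + 4H⁺ + 4e⁻, so n(O₂) = 0.1981 / 4 = 0.04953 mol
V = nRT/P = 0.04953 × 0.0821 × 308 / 0.900 = 1.392 L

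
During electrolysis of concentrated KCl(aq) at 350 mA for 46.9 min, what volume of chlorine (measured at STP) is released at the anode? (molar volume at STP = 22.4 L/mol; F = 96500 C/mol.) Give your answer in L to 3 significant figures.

Charge passed = 0.350 × 2814 = 984.9 C
n(e⁻) = 984.9 / 96500 = 0.01021 mol
2Cl⁻ → Cl₂ + 2e⁻, so n(Cl₂) = 0.01021 / 2 = 0.005105 mol
V = 0.005105 × 22.4 = 0.1144 L

0.114 L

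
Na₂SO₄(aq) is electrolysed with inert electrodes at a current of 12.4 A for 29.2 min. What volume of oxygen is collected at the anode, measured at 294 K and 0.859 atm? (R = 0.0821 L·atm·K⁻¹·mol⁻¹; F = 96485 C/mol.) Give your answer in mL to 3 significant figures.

1580 mL

Q = It = 12.4 × 1752 = 21720 C
Moles of electrons = 21720 / 96485 = 0.2251 mol
2H₂O → O₂ + 4H⁺ + 4e⁻, so n(O₂) = 0.2251 / 4 = 0.05628 mol
V = nRT/P = 0.05628 × 0.0821 × 294 / 0.859 = 1.581 L
= 1580 mL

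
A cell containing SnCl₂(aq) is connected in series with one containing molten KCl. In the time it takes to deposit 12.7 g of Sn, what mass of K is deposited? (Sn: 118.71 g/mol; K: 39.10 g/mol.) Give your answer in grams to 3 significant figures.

n(Sn) = 12.7 / 118.71 = 0.1070 mol
Sn²⁺ + 2e⁻ → Sn, so n(e⁻) = 2 × 0.1070 = 0.2140 mol
The cells are in series, so the same charge (and hence the same n(e⁻) = 0.2140 mol) passes through both.
K⁺ + e⁻ → K, so n(K) = 0.2140 mol
m(K) = 0.2140 × 39.10 = 8.37 g

8.37 g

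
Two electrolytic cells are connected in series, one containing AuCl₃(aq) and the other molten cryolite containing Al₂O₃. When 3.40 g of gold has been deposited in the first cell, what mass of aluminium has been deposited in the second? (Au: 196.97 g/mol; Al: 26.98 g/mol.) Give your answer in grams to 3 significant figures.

0.466 g

n(Au) = 3.40 / 196.97 = 0.01726 mol
Au³⁺ + 3e⁻ → Au, so n(e⁻) = 3 × 0.01726 = 0.05178 mol
Since the cells are in series, n(e⁻) in the Al cell is also 0.05178 mol.
Al³⁺ + 3e⁻ → Al, so n(Al) = 0.05178 / 3 = 0.01726 mol
m(Al) = 0.01726 × 26.98 = 0.466 g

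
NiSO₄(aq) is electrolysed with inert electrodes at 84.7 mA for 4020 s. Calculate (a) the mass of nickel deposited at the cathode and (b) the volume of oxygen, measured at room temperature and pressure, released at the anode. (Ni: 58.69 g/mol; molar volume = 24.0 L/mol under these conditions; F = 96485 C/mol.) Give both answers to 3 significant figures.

Q = 0.0847 × 4020 = 340.5 C; n(e⁻) = 340.5 / 96485 = 0.003529 mol
Cathode: Ni²⁺ + 2e⁻ → Ni → n(Ni) = 0.003529/2 = 0.001765 mol → 0.104 g
Anode: 2H₂O → O₂ + 4H⁺ + 4e⁻ → n(O₂) = 0.003529/4 = 8.823×10^-4 mol → 0.0212 L

0.104 g Ni; 0.0212 L O₂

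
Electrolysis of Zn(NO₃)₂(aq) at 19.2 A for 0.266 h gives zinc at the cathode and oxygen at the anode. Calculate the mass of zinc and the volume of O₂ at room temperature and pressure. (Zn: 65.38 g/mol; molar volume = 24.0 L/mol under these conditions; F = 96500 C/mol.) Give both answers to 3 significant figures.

Q = 19.2 × 957.6 = 18390 C; n(e⁻) = 18390 / 96500 = 0.1906 mol
Cathode: Zn²⁺ + 2e⁻ → Zn → n(Zn) = 0.1906/2 = 0.09530 mol → 6.23 g
Anode: 2H₂O → O₂ + 4H⁺ + 4e⁻ → n(O₂) = 0.1906/4 = 0.04765 mol → 1.14 L

6.23 g Zn; 1.14 L O₂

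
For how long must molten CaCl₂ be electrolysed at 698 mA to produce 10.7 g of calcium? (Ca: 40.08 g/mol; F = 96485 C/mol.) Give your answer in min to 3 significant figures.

1230 min

n(Ca) = 10.7 / 40.08 = 0.2670 mol
Ca²⁺ + 2e⁻ → Ca, so n(e⁻) = 2 × 0.2670 = 0.5340 mol
Q = 0.5340 × 96485 = 51520 C
t = Q / I = 51520 / 0.698 = 73810 s = 1230 min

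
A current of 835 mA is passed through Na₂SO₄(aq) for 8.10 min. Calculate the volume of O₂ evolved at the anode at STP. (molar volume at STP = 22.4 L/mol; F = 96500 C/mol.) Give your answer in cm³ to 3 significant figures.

23.5 cm³

Q = It = 0.835 × 486 = 405.8 C
Moles of electrons = 405.8 / 96500 = 0.004205 mol
2H₂O → O₂ + 4H⁺ + 4e⁻, so n(O₂) = 0.004205 / 4 = 0.001051 mol
V = 0.001051 × 22.4 = 0.02354 L
= 23.5 cm³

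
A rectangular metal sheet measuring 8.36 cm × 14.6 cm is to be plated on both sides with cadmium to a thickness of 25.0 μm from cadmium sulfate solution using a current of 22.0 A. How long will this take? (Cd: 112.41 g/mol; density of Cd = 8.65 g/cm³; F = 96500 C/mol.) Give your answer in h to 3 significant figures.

0.114 h

Plated area = 2 × 8.36 × 14.6 = 244.1 cm²
Volume = 244.1 × 25.0×10⁻⁴ cm = 0.6103 cm³
m(Cd) = 0.6103 × 8.65 = 5.279 g
n(Cd) = 5.279 / 112.41 = 0.04696 mol; n(e⁻) = 2 × 0.04696 = 0.09392 mol
Q = 0.09392 × 96500 = 9063 C
t = 9063 / 22.0 = 412.0 s = 0.114 h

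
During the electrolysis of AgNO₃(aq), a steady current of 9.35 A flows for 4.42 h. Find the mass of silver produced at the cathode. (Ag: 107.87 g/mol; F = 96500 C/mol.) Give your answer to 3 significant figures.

Q = It = 9.35 × 15912 = 1.488×10^5 C
Moles of electrons = 1.488×10^5 / 96500 = 1.542 mol
Ag⁺ + e⁻ → Ag, so n(Ag) = 1.542 mol
m = 1.542 × 107.87 = 166 g

166 g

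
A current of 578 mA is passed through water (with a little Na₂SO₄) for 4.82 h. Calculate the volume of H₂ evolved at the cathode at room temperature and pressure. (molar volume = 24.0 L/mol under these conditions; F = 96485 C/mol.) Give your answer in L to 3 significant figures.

1.25 L

Q = It = 0.578 × 17352 = 10030 C
n(e⁻) = Q/F = 10030/96485 = 0.1040 mol
2H⁺ + 2e⁻ → H₂, so n(H₂) = 0.1040 / 2 = 0.05200 mol
V = 0.05200 × 24.0 = 1.248 L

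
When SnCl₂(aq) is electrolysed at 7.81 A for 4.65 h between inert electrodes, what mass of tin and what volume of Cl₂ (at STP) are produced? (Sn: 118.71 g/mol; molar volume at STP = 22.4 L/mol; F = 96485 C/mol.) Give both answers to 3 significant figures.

80.4 g Sn; 15.2 L Cl₂

Q = 7.81 × 16740 = 1.307×10^5 C; n(e⁻) = 1.307×10^5 / 96485 = 1.355 mol
Cathode: Sn²⁺ + 2e⁻ → Sn → n(Sn) = 1.355/2 = 0.6775 mol → 80.4 g
Anode: 2Cl⁻ → Cl₂ + 2e⁻ → n(Cl₂) = 1.355/2 = 0.6775 mol → 15.2 L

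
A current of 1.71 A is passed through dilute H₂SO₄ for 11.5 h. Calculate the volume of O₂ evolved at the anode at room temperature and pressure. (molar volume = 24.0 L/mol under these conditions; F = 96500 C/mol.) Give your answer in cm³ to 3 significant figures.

4400 cm³

Charge passed = 1.71 × 41400 = 70790 C
n(e⁻) = 70790 / 96500 = 0.7336 mol
2H₂O → O₂ + 4H⁺ + 4e⁻, so n(O₂) = 0.7336 / 4 = 0.1834 mol
V = 0.1834 × 24.0 = 4.402 L
= 4400 cm³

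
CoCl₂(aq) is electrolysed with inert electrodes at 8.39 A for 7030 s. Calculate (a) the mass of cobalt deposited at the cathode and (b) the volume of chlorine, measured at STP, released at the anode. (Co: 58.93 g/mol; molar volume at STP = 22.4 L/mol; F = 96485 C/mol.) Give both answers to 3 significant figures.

18.0 g Co; 6.85 L Cl₂

Q = 8.39 × 7030 = 58980 C; n(e⁻) = 58980 / 96485 = 0.6113 mol
Cathode: Co²⁺ + 2e⁻ → Co → n(Co) = 0.6113/2 = 0.3057 mol → 18.0 g
Anode: 2Cl⁻ → Cl₂ + 2e⁻ → n(Cl₂) = 0.6113/2 = 0.3057 mol → 6.85 L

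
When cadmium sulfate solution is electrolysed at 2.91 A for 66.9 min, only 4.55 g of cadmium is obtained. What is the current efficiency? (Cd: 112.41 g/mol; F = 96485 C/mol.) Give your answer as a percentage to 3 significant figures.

Q = 2.91 × 4014 = 11680 C
n(e⁻) = 11680 / 96485 = 0.1211 mol
Cd²⁺ + 2e⁻ → Cd, so theoretical n(Cd) = 0.06055 mol → 6.806 g
Efficiency = 4.55 / 6.806 = 0.6685 = 66.9%

66.9%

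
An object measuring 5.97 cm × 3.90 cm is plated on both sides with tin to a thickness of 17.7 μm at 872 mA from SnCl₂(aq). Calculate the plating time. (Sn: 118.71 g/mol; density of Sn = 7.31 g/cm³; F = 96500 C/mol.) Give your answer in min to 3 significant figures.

Plated area = 2 × 5.97 × 3.90 = 46.57 cm²
Volume = 46.57 × 17.7×10⁻⁴ cm = 0.08243 cm³
m(Sn) = 0.08243 × 7.31 = 0.6026 g
n(Sn) = 0.6026 / 118.71 = 0.005076 mol; n(e⁻) = 2 × 0.005076 = 0.01015 mol
Q = 0.01015 × 96500 = 979.5 C
t = 979.5 / 0.872 = 1123 s = 18.7 min

18.7 min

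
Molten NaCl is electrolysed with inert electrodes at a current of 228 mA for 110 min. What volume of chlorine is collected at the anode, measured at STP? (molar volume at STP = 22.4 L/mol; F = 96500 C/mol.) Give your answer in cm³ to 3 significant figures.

175 cm³

Q = It = 0.228 × 6600 = 1505 C
Moles of electrons = 1505 / 96500 = 0.01560 mol
2Cl⁻ → Cl₂ + 2e⁻, so n(Cl₂) = 0.01560 / 2 = 0.007800 mol
V = 0.007800 × 22.4 = 0.1747 L
= 175 cm³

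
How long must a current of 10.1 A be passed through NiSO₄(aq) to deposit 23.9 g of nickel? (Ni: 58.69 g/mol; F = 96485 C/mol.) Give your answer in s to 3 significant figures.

7780 s

n(Ni) = 23.9 / 58.69 = 0.4072 mol
Ni²⁺ + 2e⁻ → Ni, so n(e⁻) = 2 × 0.4072 = 0.8144 mol
Q = 0.8144 × 96485 = 78580 C
t = Q / I = 78580 / 10.1 = 7780 s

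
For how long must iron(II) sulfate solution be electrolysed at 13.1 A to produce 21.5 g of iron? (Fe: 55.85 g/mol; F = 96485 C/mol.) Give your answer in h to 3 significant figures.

n(Fe) = 21.5 / 55.85 = 0.3850 mol
Fe²⁺ + 2e⁻ → Fe, so n(e⁻) = 2 × 0.3850 = 0.7700 mol
Q = 0.7700 × 96485 = 74290 C
t = Q / I = 74290 / 13.1 = 5671 s = 1.58 h

1.58 h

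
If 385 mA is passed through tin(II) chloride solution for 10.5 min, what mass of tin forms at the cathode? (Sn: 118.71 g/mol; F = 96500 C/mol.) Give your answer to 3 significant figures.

Q = It = 0.385 × 630 = 242.6 C
Moles of electrons = 242.6 / 96500 = 0.002514 mol
Sn²⁺ + 2e⁻ → Sn, so n(Sn) = 0.002514 / 2 = 0.001257 mol
m = 0.001257 × 118.71 = 0.149 g

0.149 g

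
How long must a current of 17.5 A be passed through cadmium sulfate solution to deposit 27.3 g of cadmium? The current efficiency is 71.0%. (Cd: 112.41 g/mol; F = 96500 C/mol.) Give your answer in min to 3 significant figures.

n(Cd) = 27.3 / 112.41 = 0.2429 mol
Cd²⁺ + 2e⁻ → Cd, so n(e⁻) = 2 × 0.2429 = 0.4858 mol
Q = 0.4858 × 96500 / 0.710 = 66030 C
t = Q / I = 66030 / 17.5 = 3773 s = 62.9 min

62.9 min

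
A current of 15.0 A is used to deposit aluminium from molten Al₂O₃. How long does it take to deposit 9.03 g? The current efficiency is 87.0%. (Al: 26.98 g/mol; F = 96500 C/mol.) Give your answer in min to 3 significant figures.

n(Al) = 9.03 / 26.98 = 0.3347 mol
Al³⁺ + 3e⁻ → Al, so n(e⁻) = 3 × 0.3347 = 1.004 mol
Q = 1.004 × 96500 / 0.870 = 1.114×10^5 C
t = Q / I = 1.114×10^5 / 15.0 = 7427 s = 124 min

124 min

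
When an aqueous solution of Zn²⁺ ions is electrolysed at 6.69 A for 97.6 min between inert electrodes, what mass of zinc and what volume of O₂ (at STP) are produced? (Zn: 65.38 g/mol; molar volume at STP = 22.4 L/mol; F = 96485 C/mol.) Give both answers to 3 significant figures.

Q = 6.69 × 5856 = 39180 C; n(e⁻) = 39180 / 96485 = 0.4061 mol
Cathode: Zn²⁺ + 2e⁻ → Zn → n(Zn) = 0.4061/2 = 0.2031 mol → 13.3 g
Anode: 2H₂O → O₂ + 4H⁺ + 4e⁻ → n(O₂) = 0.4061/4 = 0.1015 mol → 2.27 L

13.3 g Zn; 2.27 L O₂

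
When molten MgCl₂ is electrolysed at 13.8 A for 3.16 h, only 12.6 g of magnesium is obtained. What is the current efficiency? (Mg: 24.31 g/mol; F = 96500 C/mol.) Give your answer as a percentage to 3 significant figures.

Q = 13.8 × 11376 = 1.570×10^5 C
n(e⁻) = 1.570×10^5 / 96500 = 1.627 mol
Mg²⁺ + 2e⁻ → Mg, so theoretical n(Mg) = 0.8135 mol → 19.78 g
Efficiency = 12.6 / 19.78 = 0.6370 = 63.7%

63.7%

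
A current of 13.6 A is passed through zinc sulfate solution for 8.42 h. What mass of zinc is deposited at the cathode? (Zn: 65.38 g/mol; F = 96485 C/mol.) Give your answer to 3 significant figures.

140 g

Q = It = 13.6 × 30312 = 4.122×10^5 C
n(e⁻) = 4.122×10^5 / 96485 = 4.272 mol
Zn²⁺ + 2e⁻ → Zn, so n(Zn) = 4.272 / 2 = 2.136 mol
m = 2.136 × 65.38 = 140 g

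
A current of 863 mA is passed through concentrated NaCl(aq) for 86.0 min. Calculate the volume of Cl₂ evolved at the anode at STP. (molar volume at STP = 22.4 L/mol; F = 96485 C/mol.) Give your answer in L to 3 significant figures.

Q = 0.863 A × 5160 s = 4453 C
n(e⁻) = Q/F = 4453/96485 = 0.04615 mol
2Cl⁻ → Cl₂ + 2e⁻, so n(Cl₂) = 0.04615 / 2 = 0.02308 mol
V = 0.02308 × 22.4 = 0.5170 L

0.517 L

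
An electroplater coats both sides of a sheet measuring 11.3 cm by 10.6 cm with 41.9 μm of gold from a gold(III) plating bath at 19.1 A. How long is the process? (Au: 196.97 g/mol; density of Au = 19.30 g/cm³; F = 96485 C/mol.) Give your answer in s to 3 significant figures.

1490 s

Plated area = 2 × 11.3 × 10.6 = 239.6 cm²
Volume = 239.6 × 41.9×10⁻⁴ cm = 1.004 cm³
m(Au) = 1.004 × 19.30 = 19.38 g
n(Au) = 19.38 / 196.97 = 0.09839 mol; n(e⁻) = 3 × 0.09839 = 0.2952 mol
Q = 0.2952 × 96485 = 28480 C
t = 28480 / 19.1 = 1491 s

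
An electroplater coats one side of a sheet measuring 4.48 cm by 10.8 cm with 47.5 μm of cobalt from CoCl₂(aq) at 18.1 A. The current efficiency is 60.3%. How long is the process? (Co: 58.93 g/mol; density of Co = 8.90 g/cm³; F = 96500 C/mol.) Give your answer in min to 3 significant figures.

Plated area = 4.48 × 10.8 = 48.38 cm²
Volume = 48.38 × 47.5×10⁻⁴ cm = 0.2298 cm³
m(Co) = 0.2298 × 8.90 = 2.045 g
n(Co) = 2.045 / 58.93 = 0.03470 mol; n(e⁻) = 2 × 0.03470 = 0.06940 mol
Q = 0.06940 × 96500 / 0.603 = 11110 C
t = 11110 / 18.1 = 613.8 s = 10.2 min

10.2 min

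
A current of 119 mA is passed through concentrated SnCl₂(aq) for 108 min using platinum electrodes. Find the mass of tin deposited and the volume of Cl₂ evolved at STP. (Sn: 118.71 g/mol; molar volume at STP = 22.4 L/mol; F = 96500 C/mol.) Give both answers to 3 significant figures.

0.474 g Sn; 0.0895 L Cl₂

Q = 0.119 × 6480 = 771.1 C; n(e⁻) = 771.1 / 96500 = 0.007991 mol
Cathode: Sn²⁺ + 2e⁻ → Sn → n(Sn) = 0.007991/2 = 0.003996 mol → 0.474 g
Anode: 2Cl⁻ → Cl₂ + 2e⁻ → n(Cl₂) = 0.007991/2 = 0.003996 mol → 0.0895 L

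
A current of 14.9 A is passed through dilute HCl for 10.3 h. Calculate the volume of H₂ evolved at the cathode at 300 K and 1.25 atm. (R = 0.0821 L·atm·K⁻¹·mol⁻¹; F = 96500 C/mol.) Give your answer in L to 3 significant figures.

Charge passed = 14.9 × 37080 = 5.525×10^5 C
n(e⁻) = 5.525×10^5 / 96500 = 5.725 mol
2H⁺ + 2e⁻ → H₂, so n(H₂) = 5.725 / 2 = 2.863 mol
V = nRT/P = 2.863 × 0.0821 × 300 / 1.25 = 56.41 L

56.4 L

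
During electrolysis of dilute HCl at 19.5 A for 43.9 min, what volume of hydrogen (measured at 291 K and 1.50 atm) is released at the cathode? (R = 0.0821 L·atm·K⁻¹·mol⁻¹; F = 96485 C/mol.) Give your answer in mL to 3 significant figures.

4240 mL

Q = It = 19.5 × 2634 = 51360 C
n(e⁻) = 51360 / 96485 = 0.5323 mol
2H⁺ + 2e⁻ → H₂, so n(H₂) = 0.5323 / 2 = 0.2662 mol
V = nRT/P = 0.2662 × 0.0821 × 291 / 1.50 = 4.240 L
= 4240 mL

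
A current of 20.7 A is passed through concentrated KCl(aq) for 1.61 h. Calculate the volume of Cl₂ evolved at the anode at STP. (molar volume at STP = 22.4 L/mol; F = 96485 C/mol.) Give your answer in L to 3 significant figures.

13.9 L

Charge passed = 20.7 × 5796 = 1.200×10^5 C
Moles of electrons = 1.200×10^5 / 96485 = 1.244 mol
2Cl⁻ → Cl₂ + 2e⁻, so n(Cl₂) = 1.244 / 2 = 0.6220 mol
V = 0.6220 × 22.4 = 13.93 L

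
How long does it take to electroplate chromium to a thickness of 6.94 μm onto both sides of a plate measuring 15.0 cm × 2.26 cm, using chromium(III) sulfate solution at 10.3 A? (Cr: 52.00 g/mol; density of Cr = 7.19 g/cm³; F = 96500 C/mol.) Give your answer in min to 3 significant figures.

Plated area = 2 × 15.0 × 2.26 = 67.80 cm²
Volume = 67.80 × 6.94×10⁻⁴ cm = 0.04705 cm³
m(Cr) = 0.04705 × 7.19 = 0.3383 g
n(Cr) = 0.3383 / 52.00 = 0.006506 mol; n(e⁻) = 3 × 0.006506 = 0.01952 mol
Q = 0.01952 × 96500 = 1884 C
t = 1884 / 10.3 = 182.9 s = 3.05 min

3.05 min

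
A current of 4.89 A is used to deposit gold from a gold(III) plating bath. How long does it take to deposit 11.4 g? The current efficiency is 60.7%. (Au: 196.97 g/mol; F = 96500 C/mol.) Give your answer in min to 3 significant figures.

94.1 min

n(Au) = 11.4 / 196.97 = 0.05788 mol
Au³⁺ + 3e⁻ → Au, so n(e⁻) = 3 × 0.05788 = 0.1736 mol
Q = 0.1736 × 96500 / 0.607 = 27600 C
t = Q / I = 27600 / 4.89 = 5644 s = 94.1 min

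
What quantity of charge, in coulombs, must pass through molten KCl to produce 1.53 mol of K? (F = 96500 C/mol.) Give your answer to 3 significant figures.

1.48×10^5 C

K⁺ + e⁻ → K, so n(e⁻) = 1 × 1.53 = 1.530 mol
Q = 1.530 × 96500 = 1.476×10^5 C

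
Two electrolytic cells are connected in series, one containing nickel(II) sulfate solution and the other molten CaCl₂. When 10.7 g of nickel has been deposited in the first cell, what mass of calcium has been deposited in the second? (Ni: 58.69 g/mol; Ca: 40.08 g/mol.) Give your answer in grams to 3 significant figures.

7.31 g

n(Ni) = 10.7 / 58.69 = 0.1823 mol
Ni²⁺ + 2e⁻ → Ni, so n(e⁻) = 2 × 0.1823 = 0.3646 mol
In series, the same 0.3646 mol of electrons flows through the second cell.
Ca²⁺ + 2e⁻ → Ca, so n(Ca) = 0.3646 / 2 = 0.1823 mol
m(Ca) = 0.1823 × 40.08 = 7.31 g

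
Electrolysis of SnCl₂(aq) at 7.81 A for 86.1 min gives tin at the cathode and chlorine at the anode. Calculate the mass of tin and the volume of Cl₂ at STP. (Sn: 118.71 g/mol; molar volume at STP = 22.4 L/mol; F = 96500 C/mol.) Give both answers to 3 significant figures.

24.8 g Sn; 4.68 L Cl₂

Q = 7.81 × 5166 = 40350 C; n(e⁻) = 40350 / 96500 = 0.4181 mol
Cathode: Sn²⁺ + 2e⁻ → Sn → n(Sn) = 0.4181/2 = 0.2091 mol → 24.8 g
Anode: 2Cl⁻ → Cl₂ + 2e⁻ → n(Cl₂) = 0.4181/2 = 0.2091 mol → 4.68 L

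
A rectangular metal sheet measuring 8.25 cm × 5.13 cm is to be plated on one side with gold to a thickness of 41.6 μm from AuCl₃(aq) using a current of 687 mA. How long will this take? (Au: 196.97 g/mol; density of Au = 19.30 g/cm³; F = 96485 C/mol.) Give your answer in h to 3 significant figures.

2.02 h

Plated area = 8.25 × 5.13 = 42.32 cm²
Volume = 42.32 × 41.6×10⁻⁴ cm = 0.1761 cm³
m(Au) = 0.1761 × 19.30 = 3.399 g
n(Au) = 3.399 / 196.97 = 0.01726 mol; n(e⁻) = 3 × 0.01726 = 0.05178 mol
Q = 0.05178 × 96485 = 4996 C
t = 4996 / 0.687 = 7272 s = 2.02 h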